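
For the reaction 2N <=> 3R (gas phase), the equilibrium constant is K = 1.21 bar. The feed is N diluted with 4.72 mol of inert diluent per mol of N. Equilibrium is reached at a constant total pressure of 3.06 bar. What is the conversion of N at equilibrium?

Take 1 mol N as basis and let X be its fractional conversion, so ξ = 0.5X.
Species balance: n_N = 1 − X; n_R = 1.5X; n_I = 4.72 (inert).
n_T = Σnᵢ = 5.72 + 0.5X.
y_i = n_i/n_T, p_i = y_i·P. K = p_R^3 / (p_N^2).
This yields a degree-3 equation in X; solving on (0,1), X = 0.534.

X = 0.534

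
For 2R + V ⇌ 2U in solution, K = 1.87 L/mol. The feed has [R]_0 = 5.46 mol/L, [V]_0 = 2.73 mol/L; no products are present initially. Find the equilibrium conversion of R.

Let X = conversion of R; extent ξ = 5.46X/2 mol/L.
Concentrations: [R] = 5.46 − 5.46X; [V] = 2.73 − 2.73X; [U] = 5.46X.
K = [U]^2 / ([R]^2 [V]).
This equals 1.87 at X = 0.591 (the root in 0 < X < 1).

X = 0.591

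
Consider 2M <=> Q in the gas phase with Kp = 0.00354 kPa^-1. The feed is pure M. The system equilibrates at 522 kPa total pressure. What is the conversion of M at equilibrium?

Let X = conversion of M (basis 1 mol M); extent of reaction ξ = 0.5X.
At extent ξ: n_M = 1 − X; n_Q = 0.5X.
Summing: n_T = 1 − 0.5X.
y_i = n_i/n_T, p_i = y_i·P. Kp = p_Q / (p_M^2).
Substituting and setting equal to 0.00354 kPa^-1 gives a polynomial in X; the root in (0,1) is X = 0.655.

X = 0.655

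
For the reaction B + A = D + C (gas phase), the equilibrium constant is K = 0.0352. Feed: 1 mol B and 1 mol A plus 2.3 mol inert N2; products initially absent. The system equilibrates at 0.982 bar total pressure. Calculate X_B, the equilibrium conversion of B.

Basis: 1 mol B initially; let X = conversion of B. Extent ξ = X.
Species balance: n_B = 1 − X; n_A = 1 − X; n_D = X; n_C = X; n_I = 2.3 (inert).
Since Δν = 0, n_T = 4.3 throughout.
y_i = n_i/n_T, p_i = y_i·P. K = p_D p_C / (p_B p_A).
This yields a degree-2 equation in X; solving on (0,1), X = 0.158.

X = 0.158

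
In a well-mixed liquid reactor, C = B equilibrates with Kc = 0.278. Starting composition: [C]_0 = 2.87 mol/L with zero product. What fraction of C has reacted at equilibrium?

Let X = conversion of C; extent ξ = 2.87·X mol/L.
Concentrations: [C] = 2.87 − 2.87X; [B] = 2.87X.
Kc = [B] / ([C]).
This equals 0.278 at X = 0.218 (the root in 0 < X < 1).

X = 0.218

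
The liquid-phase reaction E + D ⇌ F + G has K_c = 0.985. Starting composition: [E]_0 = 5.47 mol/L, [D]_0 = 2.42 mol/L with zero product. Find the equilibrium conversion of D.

Let X = conversion of D; extent ξ = 2.42·X mol/L.
Concentrations: [E] = 5.47 − 2.42X; [D] = 2.42 − 2.42X; [F] = 2.42X; [G] = 2.42X.
K_c = [F] [G] / ([E] [D]).
This equals 0.985 at X = 0.691 (the root in 0 < X < 1).

X = 0.691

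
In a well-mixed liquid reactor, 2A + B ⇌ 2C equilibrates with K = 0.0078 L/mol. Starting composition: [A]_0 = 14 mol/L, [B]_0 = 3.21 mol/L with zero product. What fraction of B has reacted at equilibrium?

Let X = conversion of B; extent ξ = 3.21·X mol/L.
Concentrations: [A] = 14 − 6.42X; [B] = 3.21 − 3.21X; [C] = 6.42X.
K = [C]^2 / ([A]^2 [B]).
Setting equal to 0.0078 and solving for X on (0,1) gives X = 0.261.

X = 0.261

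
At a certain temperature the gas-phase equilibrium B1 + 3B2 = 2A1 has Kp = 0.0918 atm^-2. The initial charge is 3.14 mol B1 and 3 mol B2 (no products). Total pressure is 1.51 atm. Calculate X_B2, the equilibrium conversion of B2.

Let X = conversion of B2 (basis 3 mol B2); extent of reaction ξ = X.
Species balance: n_B1 = 3.14 − X; n_B2 = 3 − 3X; n_A1 = 2X.
Summing: n_T = 6.14 − 2X.
y_i = n_i/n_T, p_i = y_i·P. Kp = p_A1^2 / (p_B1 p_B2^3).
Setting this equal to 0.0918 atm^-2 and taking the physical root (0 < X < 1) gives X = 0.238.

X = 0.238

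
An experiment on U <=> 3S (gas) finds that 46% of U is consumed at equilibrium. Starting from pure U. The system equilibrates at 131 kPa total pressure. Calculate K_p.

Basis: 1 mol U initially; let X = conversion of U. Extent ξ = X.
Moles: n_U = 1 − X; n_S = 3X.
Total moles n_T = 1 + 2X.
At X = 0.46: n_U = 0.54, n_S = 1.38, n_T = 1.92.
p_i = (n_i/n_T)·P. K_p = p_S^3 / (p_U) = 2.27e+04 kPa^2.

K_p = 2.27e+04 kPa^2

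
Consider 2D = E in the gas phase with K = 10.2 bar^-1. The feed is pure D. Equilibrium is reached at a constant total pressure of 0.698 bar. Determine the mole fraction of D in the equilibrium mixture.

Take 1 mol D as basis and let X be its fractional conversion, so ξ = 0.5X.
At extent ξ: n_D = 1 − X; n_E = 0.5X.
n_T = Σnᵢ = 1 − 0.5X.
With p_i = (n_i/n_T)P, K = p_E / (p_D^2).
Substituting and setting equal to 10.2 bar^-1 gives a polynomial in X; the root in (0,1) is X = 0.816.
Then n_D = 0.184, n_T = 0.592, so y_D = 0.311.

y_D = 0.311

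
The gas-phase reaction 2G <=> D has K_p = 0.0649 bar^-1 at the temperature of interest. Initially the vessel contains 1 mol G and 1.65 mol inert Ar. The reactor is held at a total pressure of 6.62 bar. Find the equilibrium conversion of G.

Basis: 1 mol G initially; let X = conversion of G. Extent ξ = 0.5X.
Species balance: n_G = 1 − X; n_D = 0.5X; n_I = 1.65 (inert).
Total moles n_T = 2.65 − 0.5X.
Mole fractions y_i = n_i/n_T; K_p = p_D / (p_G^2) with p_i = y_i·P.
Setting this equal to 0.0649 bar^-1 and taking the physical root (0 < X < 1) gives X = 0.210.

X = 0.210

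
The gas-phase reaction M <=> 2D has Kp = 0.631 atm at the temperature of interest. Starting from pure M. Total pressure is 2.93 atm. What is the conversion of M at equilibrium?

Basis: 1 mol M initially; let X = conversion of M. Extent ξ = X.
Mole table: n_M = 1 − X; n_D = 2X.
Summing: n_T = 1 + X.
Mole fractions y_i = n_i/n_T; Kp = p_D^2 / (p_M) with p_i = y_i·P.
This yields a degree-2 equation in X; solving on (0,1), X = 0.226.

X = 0.226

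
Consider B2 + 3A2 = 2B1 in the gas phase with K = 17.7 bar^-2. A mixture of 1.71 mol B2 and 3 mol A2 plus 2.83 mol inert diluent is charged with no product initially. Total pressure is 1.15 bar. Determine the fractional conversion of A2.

Let X = conversion of A2 (basis 3 mol A2); extent of reaction ξ = X.
Mole table: n_B2 = 1.71 − X; n_A2 = 3 − 3X; n_B1 = 2X; n_I = 2.83 (inert).
n_T = Σnᵢ = 7.54 − 2X.
Mole fractions y_i = n_i/n_T; K = p_B1^2 / (p_B2 p_A2^3) with p_i = y_i·P.
This yields a degree-4 equation in X; solving on (0,1), X = 0.577.

X = 0.577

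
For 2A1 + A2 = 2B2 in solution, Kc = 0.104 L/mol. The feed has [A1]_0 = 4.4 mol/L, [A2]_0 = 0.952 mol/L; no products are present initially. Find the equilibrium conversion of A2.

X = 0.440

Let X = conversion of A2; extent ξ = 0.952·X mol/L.
Concentrations: [A1] = 4.4 − 1.9X; [A2] = 0.952 − 0.952X; [B2] = 1.9X.
Kc = [B2]^2 / ([A1]^2 [A2]).
This equals 0.104 at X = 0.440 (the root in 0 < X < 1).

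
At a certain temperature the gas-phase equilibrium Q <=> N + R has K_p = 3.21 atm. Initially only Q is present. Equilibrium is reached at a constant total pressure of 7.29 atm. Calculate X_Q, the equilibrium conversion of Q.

Take 1 mol Q as basis and let X be its fractional conversion, so ξ = X.
Species balance: n_Q = 1 − X; n_N = X; n_R = X.
Total moles n_T = 1 + X.
Mole fractions y_i = n_i/n_T; K_p = p_N p_R / (p_Q) with p_i = y_i·P.
Equating to 3.21 atm and solving on 0 < X < 1: X = 0.553.

X = 0.553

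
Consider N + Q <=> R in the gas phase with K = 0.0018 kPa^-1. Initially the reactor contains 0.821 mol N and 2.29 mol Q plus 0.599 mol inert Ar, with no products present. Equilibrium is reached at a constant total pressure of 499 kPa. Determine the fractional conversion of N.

Take 0.821 mol N as basis and let X be its fractional conversion, so ξ = 0.821X.
At extent ξ: n_N = 0.821 − 0.821X; n_Q = 2.29 − 0.821X; n_R = 0.821X; n_I = 0.599 (inert).
n_T = Σnᵢ = 3.71 − 0.821X.
y_i = n_i/n_T, p_i = y_i·P. K = p_R / (p_N p_Q).
Setting this equal to 0.0018 kPa^-1 and taking the physical root (0 < X < 1) gives X = 0.345.

X = 0.345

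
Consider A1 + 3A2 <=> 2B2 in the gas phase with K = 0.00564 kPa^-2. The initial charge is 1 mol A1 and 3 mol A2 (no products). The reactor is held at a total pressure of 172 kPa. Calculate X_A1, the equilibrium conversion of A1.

Let X = conversion of A1 (basis 1 mol A1); extent of reaction ξ = X.
Species balance: n_A1 = 1 − X; n_A2 = 3 − 3X; n_B2 = 2X.
n_T = Σnᵢ = 4 − 2X.
y_i = n_i/n_T, p_i = y_i·P. K = p_B2^2 / (p_A1 p_A2^3).
This yields a degree-4 equation in X; solving on (0,1), X = 0.763.

X = 0.763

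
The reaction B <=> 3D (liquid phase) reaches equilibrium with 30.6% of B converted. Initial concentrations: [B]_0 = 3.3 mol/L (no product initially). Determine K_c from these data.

Let X = conversion of B.
Concentrations: [B] = 3.3 − 3.3X; [D] = 9.9X.
At X = 0.306: [B] = 2.29, [D] = 3.03.
K_c = [D]^3 / ([B]) = 12.1 (mol/L)^2.

K_c = 12.1 (mol/L)^2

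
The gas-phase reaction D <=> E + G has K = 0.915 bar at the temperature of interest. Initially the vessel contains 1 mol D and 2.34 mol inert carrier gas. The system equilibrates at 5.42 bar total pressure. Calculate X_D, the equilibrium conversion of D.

Let X = conversion of D (basis 1 mol D); extent of reaction ξ = X.
Mole table: n_D = 1 − X; n_E = X; n_G = X; n_I = 2.34 (inert).
Summing: n_T = 3.34 + X.
Mole fractions y_i = n_i/n_T; K = p_E p_G / (p_D) with p_i = y_i·P.
This yields a degree-2 equation in X; solving on (0,1), X = 0.546.

X = 0.546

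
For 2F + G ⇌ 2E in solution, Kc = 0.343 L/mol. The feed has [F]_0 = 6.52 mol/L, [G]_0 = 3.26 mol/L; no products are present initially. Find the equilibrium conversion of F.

Let X = conversion of F; extent ξ = 6.52X/2 mol/L.
Concentrations: [F] = 6.52 − 6.52X; [G] = 3.26 − 3.26X; [E] = 6.52X.
Kc = [E]^2 / ([F]^2 [G]).
This equals 0.343 at X = 0.441 (the root in 0 < X < 1).

X = 0.441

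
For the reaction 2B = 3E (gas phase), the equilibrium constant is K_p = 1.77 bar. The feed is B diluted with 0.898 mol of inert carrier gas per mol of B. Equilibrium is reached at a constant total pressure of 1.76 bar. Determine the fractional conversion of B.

Let X = conversion of B (basis 1 mol B); extent of reaction ξ = 0.5X.
At extent ξ: n_B = 1 − X; n_E = 1.5X; n_I = 0.898 (inert).
Total moles n_T = 1.9 + 0.5X.
With p_i = (n_i/n_T)P, K_p = p_E^3 / (p_B^2).
Substituting and setting equal to 1.77 bar gives a polynomial in X; the root in (0,1) is X = 0.525.

X = 0.525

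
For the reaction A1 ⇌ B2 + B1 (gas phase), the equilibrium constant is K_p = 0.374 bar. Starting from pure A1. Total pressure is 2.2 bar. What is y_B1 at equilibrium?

Basis: 1 mol A1 initially; let X = conversion of A1. Extent ξ = X.
Mole table: n_A1 = 1 − X; n_B2 = X; n_B1 = X.
Summing: n_T = 1 + X.
With p_i = (n_i/n_T)P, K_p = p_B2 p_B1 / (p_A1).
This yields a degree-2 equation in X; solving on (0,1), X = 0.381.
Then n_B1 = 0.381, n_T = 1.38, so y_B1 = 0.276.

y_B1 = 0.276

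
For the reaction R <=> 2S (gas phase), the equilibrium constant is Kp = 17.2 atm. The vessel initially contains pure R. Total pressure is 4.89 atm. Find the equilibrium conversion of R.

Let X = conversion of R (basis 1 mol R); extent of reaction ξ = X.
Species balance: n_R = 1 − X; n_S = 2X.
Total moles n_T = 1 + X.
Mole fractions y_i = n_i/n_T; Kp = p_S^2 / (p_R) with p_i = y_i·P.
Substituting and setting equal to 17.2 atm gives a polynomial in X; the root in (0,1) is X = 0.684.

X = 0.684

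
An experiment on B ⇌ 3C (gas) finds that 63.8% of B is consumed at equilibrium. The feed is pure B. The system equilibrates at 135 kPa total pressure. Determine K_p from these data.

Take 1 mol B as basis and let X be its fractional conversion, so ξ = X.
Moles: n_B = 1 − X; n_C = 3X.
Total moles n_T = 1 + 2X.
At X = 0.638: n_B = 0.362, n_C = 1.91, n_T = 2.28.
p_i = (n_i/n_T)·P. K_p = p_C^3 / (p_B) = 6.81e+04 kPa^2.

K_p = 6.81e+04 kPa^2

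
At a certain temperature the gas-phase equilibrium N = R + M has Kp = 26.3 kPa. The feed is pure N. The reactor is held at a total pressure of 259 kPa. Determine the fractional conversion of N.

X = 0.304

Basis: 1 mol N initially; let X = conversion of N. Extent ξ = X.
At extent ξ: n_N = 1 − X; n_R = X; n_M = X.
n_T = Σnᵢ = 1 + X.
With p_i = (n_i/n_T)P, Kp = p_R p_M / (p_N).
Equating to 26.3 kPa and solving on 0 < X < 1: X = 0.304.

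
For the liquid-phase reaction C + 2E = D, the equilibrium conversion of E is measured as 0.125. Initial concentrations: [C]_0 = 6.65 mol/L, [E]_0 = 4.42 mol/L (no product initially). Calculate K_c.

Let X = conversion of E.
Concentrations: [C] = 6.65 − 2.21X; [E] = 4.42 − 4.42X; [D] = 2.21X.
At X = 0.125: [C] = 6.37, [E] = 3.87, [D] = 0.276.
K_c = [D] / ([C] [E]^2) = 0.0029 (mol/L)^-2.

K_c = 0.0029 (mol/L)^-2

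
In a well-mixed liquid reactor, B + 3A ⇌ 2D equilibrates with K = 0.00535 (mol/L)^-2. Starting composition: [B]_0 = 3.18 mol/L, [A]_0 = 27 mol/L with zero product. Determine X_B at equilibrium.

Let X = conversion of B; extent ξ = 3.18·X mol/L.
Concentrations: [B] = 3.18 − 3.18X; [A] = 27 − 9.54X; [D] = 6.36X.
K = [D]^2 / ([B] [A]^3).
Setting equal to 0.00535 and solving for X on (0,1) gives X = 0.795.

X = 0.795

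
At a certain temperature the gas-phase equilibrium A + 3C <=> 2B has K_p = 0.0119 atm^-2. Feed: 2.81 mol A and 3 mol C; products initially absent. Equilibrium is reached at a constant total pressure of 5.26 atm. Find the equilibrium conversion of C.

X = 0.277

Take 3 mol C as basis and let X be its fractional conversion, so ξ = X.
Species balance: n_A = 2.81 − X; n_C = 3 − 3X; n_B = 2X.
Total moles n_T = 5.81 − 2X.
y_i = n_i/n_T, p_i = y_i·P. K_p = p_B^2 / (p_A p_C^3).
Substituting and setting equal to 0.0119 atm^-2 gives a polynomial in X; the root in (0,1) is X = 0.277.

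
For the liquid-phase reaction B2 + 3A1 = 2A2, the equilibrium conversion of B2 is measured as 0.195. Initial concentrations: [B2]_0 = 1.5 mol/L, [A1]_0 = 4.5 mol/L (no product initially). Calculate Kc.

Kc = 0.00596 (mol/L)^-2

Let X = conversion of B2.
Concentrations: [B2] = 1.5 − 1.5X; [A1] = 4.5 − 4.5X; [A2] = 3X.
At X = 0.195: [B2] = 1.21, [A1] = 3.62, [A2] = 0.585.
Kc = [A2]^2 / ([B2] [A1]^3) = 0.00596 (mol/L)^-2.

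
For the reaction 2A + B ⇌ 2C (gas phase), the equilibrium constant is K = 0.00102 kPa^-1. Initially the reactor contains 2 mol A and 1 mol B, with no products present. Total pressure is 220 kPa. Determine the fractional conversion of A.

Take 2 mol A as basis and let X be its fractional conversion, so ξ = X.
Moles: n_A = 2 − 2X; n_B = 1 − X; n_C = 2X.
Summing: n_T = 3 − X.
Mole fractions y_i = n_i/n_T; K = p_C^2 / (p_A^2 p_B) with p_i = y_i·P.
Equating to 0.00102 kPa^-1 and solving on 0 < X < 1: X = 0.202.

X = 0.202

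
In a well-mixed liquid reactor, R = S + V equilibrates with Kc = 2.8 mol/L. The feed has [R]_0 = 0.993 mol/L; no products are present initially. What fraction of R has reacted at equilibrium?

Let X = conversion of R; extent ξ = 0.993·X mol/L.
Concentrations: [R] = 0.993 − 0.993X; [S] = 0.993X; [V] = 0.993X.
Kc = [S] [V] / ([R]).
Setting equal to 2.8 and solving for X on (0,1) gives X = 0.783.

X = 0.783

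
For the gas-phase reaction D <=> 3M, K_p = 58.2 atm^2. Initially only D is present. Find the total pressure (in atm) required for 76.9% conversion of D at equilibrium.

Let X = conversion of D (basis 1 mol D); extent of reaction ξ = X.
At extent ξ: n_D = 1 − X; n_M = 3X.
Total moles n_T = 1 + 2X.
K_p = p_M^3 / (p_D) with p_i = (n_i/n_T)·P.
At X = 0.769: the mole-fraction product g(X) = Π y_i^ν_i = 8.252. Since K_p = g(X)·P^{2}, P = (K_p/g)^(1/2) = (58.2/8.252)^(1/2) = 2.66 atm.

P = 2.66 atm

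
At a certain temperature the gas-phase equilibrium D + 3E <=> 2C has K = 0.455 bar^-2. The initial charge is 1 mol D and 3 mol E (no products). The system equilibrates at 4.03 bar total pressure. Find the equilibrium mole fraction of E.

Basis: 1 mol D initially; let X = conversion of D. Extent ξ = X.
Moles: n_D = 1 − X; n_E = 3 − 3X; n_C = 2X.
Summing: n_T = 4 − 2X.
Mole fractions y_i = n_i/n_T; K = p_C^2 / (p_D p_E^3) with p_i = y_i·P.
This yields a degree-4 equation in X; solving on (0,1), X = 0.530.
Then n_E = 1.41, n_T = 2.94, so y_E = 0.479.

y_E = 0.479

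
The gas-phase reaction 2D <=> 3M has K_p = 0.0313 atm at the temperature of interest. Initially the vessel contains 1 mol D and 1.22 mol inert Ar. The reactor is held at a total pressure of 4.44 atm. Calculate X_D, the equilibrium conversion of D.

X = 0.151

Basis: 1 mol D initially; let X = conversion of D. Extent ξ = 0.5X.
At extent ξ: n_D = 1 − X; n_M = 1.5X; n_I = 1.22 (inert).
n_T = Σnᵢ = 2.22 + 0.5X.
y_i = n_i/n_T, p_i = y_i·P. K_p = p_M^3 / (p_D^2).
Setting this equal to 0.0313 atm and taking the physical root (0 < X < 1) gives X = 0.151.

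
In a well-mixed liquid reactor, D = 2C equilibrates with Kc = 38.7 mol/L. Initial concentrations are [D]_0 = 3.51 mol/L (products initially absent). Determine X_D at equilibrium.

Let X = conversion of D; extent ξ = 3.51·X mol/L.
Concentrations: [D] = 3.51 − 3.51X; [C] = 7.02X.
Kc = [C]^2 / ([D]).
Solving Kc = 38.7 for X ∈ (0,1): X = 0.780.

X = 0.780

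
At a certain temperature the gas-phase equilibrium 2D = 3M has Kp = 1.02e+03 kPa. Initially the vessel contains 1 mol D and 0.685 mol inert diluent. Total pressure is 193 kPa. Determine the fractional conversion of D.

X = 0.683

Take 1 mol D as basis and let X be its fractional conversion, so ξ = 0.5X.
Moles: n_D = 1 − X; n_M = 1.5X; n_I = 0.685 (inert).
n_T = Σnᵢ = 1.69 + 0.5X.
With p_i = (n_i/n_T)P, Kp = p_M^3 / (p_D^2).
Setting this equal to 1.02e+03 kPa and taking the physical root (0 < X < 1) gives X = 0.683.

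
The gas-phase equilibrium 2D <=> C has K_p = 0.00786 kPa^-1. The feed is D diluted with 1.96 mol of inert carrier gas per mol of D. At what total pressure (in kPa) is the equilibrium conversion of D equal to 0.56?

P = 493 kPa

Take 1 mol D as basis and let X be its fractional conversion, so ξ = 0.5X.
Moles: n_D = 1 − X; n_C = 0.5X; n_I = 1.96 (inert).
Total moles n_T = 2.96 − 0.5X.
K_p = p_C / (p_D^2) with p_i = (n_i/n_T)·P.
At X = 0.56: the mole-fraction product g(X) = Π y_i^ν_i = 3.876. Since K_p = g(X)·P^{-1}, P = (g/K_p)^(1/1) = (3.876/0.00786)^(1/1) = 493 kPa.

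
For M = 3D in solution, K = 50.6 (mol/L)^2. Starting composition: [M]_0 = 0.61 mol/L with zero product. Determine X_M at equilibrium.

X = 0.869

Let X = conversion of M; extent ξ = 0.61·X mol/L.
Concentrations: [M] = 0.61 − 0.61X; [D] = 1.83X.
K = [D]^3 / ([M]).
This equals 50.6 at X = 0.869 (the root in 0 < X < 1).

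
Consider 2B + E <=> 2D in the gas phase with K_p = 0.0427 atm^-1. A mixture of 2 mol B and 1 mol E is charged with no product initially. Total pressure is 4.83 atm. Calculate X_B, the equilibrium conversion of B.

Take 2 mol B as basis and let X be its fractional conversion, so ξ = X.
Mole table: n_B = 2 − 2X; n_E = 1 − X; n_D = 2X.
Summing: n_T = 3 − X.
With p_i = (n_i/n_T)P, K_p = p_D^2 / (p_B^2 p_E).
Equating to 0.0427 atm^-1 and solving on 0 < X < 1: X = 0.196.

X = 0.196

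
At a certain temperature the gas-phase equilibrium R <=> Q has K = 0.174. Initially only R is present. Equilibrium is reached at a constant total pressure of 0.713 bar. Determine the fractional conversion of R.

Basis: 1 mol R initially; let X = conversion of R. Extent ξ = X.
Species balance: n_R = 1 − X; n_Q = X.
n_T stays at 1 (no change in mole number).
With p_i = (n_i/n_T)P, K = p_Q / (p_R).
Equating to 0.174 and solving on 0 < X < 1: X = 0.148.

X = 0.148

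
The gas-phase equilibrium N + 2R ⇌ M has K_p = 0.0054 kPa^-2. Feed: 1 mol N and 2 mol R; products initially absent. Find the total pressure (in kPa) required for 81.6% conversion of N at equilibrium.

P = 107 kPa

Let X = conversion of N (basis 1 mol N); extent of reaction ξ = X.
Moles: n_N = 1 − X; n_R = 2 − 2X; n_M = X.
n_T = Σnᵢ = 3 − 2X.
K_p = p_M / (p_N p_R^2) with p_i = (n_i/n_T)·P.
At X = 0.816: the mole-fraction product g(X) = Π y_i^ν_i = 61.28. Since K_p = g(X)·P^{-2}, P = (g/K_p)^(1/2) = (61.28/0.0054)^(1/2) = 107 kPa.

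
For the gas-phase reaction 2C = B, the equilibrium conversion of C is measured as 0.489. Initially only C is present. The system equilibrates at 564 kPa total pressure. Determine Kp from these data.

Let X = conversion of C (basis 1 mol C); extent of reaction ξ = 0.5X.
Moles: n_C = 1 − X; n_B = 0.5X.
Summing: n_T = 1 − 0.5X.
At X = 0.489: n_C = 0.511, n_B = 0.244, n_T = 0.756.
p_i = (n_i/n_T)·P. Kp = p_B / (p_C^2) = 0.00125 kPa^-1.

Kp = 0.00125 kPa^-1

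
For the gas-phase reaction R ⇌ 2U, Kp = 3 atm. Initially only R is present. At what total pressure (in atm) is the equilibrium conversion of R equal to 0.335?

P = 5.93 atm

Basis: 1 mol R initially; let X = conversion of R. Extent ξ = X.
Mole table: n_R = 1 − X; n_U = 2X.
Summing: n_T = 1 + X.
Kp = p_U^2 / (p_R) with p_i = (n_i/n_T)·P.
At X = 0.335: the mole-fraction product g(X) = Π y_i^ν_i = 0.5056. Since Kp = g(X)·P^{1}, P = (Kp/g)^(1/1) = (3/0.5056)^(1/1) = 5.93 atm.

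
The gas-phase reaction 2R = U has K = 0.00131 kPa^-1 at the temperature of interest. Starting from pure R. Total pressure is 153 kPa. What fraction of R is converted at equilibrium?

Take 1 mol R as basis and let X be its fractional conversion, so ξ = 0.5X.
At extent ξ: n_R = 1 − X; n_U = 0.5X.
Summing: n_T = 1 − 0.5X.
y_i = n_i/n_T, p_i = y_i·P. K = p_U / (p_R^2).
Substituting and setting equal to 0.00131 kPa^-1 gives a polynomial in X; the root in (0,1) is X = 0.255.

X = 0.255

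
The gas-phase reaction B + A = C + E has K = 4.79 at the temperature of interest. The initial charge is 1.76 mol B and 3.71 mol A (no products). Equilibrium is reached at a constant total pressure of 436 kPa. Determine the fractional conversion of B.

Let X = conversion of B (basis 1.76 mol B); extent of reaction ξ = 1.76X.
Mole table: n_B = 1.76 − 1.76X; n_A = 3.71 − 1.76X; n_C = 1.76X; n_E = 1.76X.
Since Δν = 0, n_T = 5.47 throughout.
Mole fractions y_i = n_i/n_T; K = p_C p_E / (p_B p_A) with p_i = y_i·P.
Substituting and setting equal to 4.79 gives a polynomial in X; the root in (0,1) is X = 0.872.

X = 0.872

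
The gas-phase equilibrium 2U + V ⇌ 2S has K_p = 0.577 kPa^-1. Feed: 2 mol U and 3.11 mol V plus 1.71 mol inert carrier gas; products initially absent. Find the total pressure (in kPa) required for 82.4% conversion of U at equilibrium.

Let X = conversion of U (basis 2 mol U); extent of reaction ξ = X.
Species balance: n_U = 2 − 2X; n_V = 3.11 − X; n_S = 2X; n_I = 1.71 (inert).
n_T = Σnᵢ = 6.82 − X.
K_p = p_S^2 / (p_U^2 p_V) with p_i = (n_i/n_T)·P.
At X = 0.824: the mole-fraction product g(X) = Π y_i^ν_i = 57.49. Since K_p = g(X)·P^{-1}, P = (g/K_p)^(1/1) = (57.49/0.577)^(1/1) = 99.6 kPa.

P = 99.6 kPa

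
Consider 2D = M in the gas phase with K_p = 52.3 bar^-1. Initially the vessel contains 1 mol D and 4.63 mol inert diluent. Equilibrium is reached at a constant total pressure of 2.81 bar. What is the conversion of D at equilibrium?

Take 1 mol D as basis and let X be its fractional conversion, so ξ = 0.5X.
Mole table: n_D = 1 − X; n_M = 0.5X; n_I = 4.63 (inert).
Summing: n_T = 5.63 − 0.5X.
With p_i = (n_i/n_T)P, K_p = p_M / (p_D^2).
This yields a degree-2 equation in X; solving on (0,1), X = 0.876.

X = 0.876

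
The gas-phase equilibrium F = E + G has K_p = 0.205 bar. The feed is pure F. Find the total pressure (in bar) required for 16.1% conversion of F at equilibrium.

P = 7.7 bar

Take 1 mol F as basis and let X be its fractional conversion, so ξ = X.
Moles: n_F = 1 − X; n_E = X; n_G = X.
Summing: n_T = 1 + X.
K_p = p_E p_G / (p_F) with p_i = (n_i/n_T)·P.
At X = 0.161: the mole-fraction product g(X) = Π y_i^ν_i = 0.02661. Since K_p = g(X)·P^{1}, P = (K_p/g)^(1/1) = (0.205/0.02661)^(1/1) = 7.7 bar.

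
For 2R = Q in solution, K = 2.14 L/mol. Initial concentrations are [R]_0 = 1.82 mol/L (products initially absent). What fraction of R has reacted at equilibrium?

Let X = conversion of R; extent ξ = 1.82X/2 mol/L.
Concentrations: [R] = 1.82 − 1.82X; [Q] = 0.91X.
K = [Q] / ([R]^2).
Setting equal to 2.14 and solving for X on (0,1) gives X = 0.700.

X = 0.700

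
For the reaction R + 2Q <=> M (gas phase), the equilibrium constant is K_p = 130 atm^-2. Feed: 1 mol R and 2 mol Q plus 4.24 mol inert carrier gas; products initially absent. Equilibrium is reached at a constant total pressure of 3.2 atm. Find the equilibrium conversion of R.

Take 1 mol R as basis and let X be its fractional conversion, so ξ = X.
At extent ξ: n_R = 1 − X; n_Q = 2 − 2X; n_M = X; n_I = 4.24 (inert).
Summing: n_T = 7.24 − 2X.
With p_i = (n_i/n_T)P, K_p = p_M / (p_R p_Q^2).
Equating to 130 atm^-2 and solving on 0 < X < 1: X = 0.831.

X = 0.831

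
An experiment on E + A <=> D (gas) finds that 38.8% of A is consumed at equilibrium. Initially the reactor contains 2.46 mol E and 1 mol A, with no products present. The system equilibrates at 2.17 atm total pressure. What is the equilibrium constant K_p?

Let X = conversion of A (basis 1 mol A); extent of reaction ξ = X.
Moles: n_E = 2.46 − X; n_A = 1 − X; n_D = X.
Total moles n_T = 3.46 − X.
At X = 0.388: n_E = 2.07, n_A = 0.612, n_D = 0.388, n_T = 3.07.
p_i = (n_i/n_T)·P. K_p = p_D / (p_E p_A) = 0.433 atm^-1.

K_p = 0.433 atm^-1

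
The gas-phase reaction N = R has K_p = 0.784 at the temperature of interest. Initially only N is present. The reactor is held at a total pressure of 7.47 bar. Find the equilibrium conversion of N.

X = 0.439

Basis: 1 mol N initially; let X = conversion of N. Extent ξ = X.
Moles: n_N = 1 − X; n_R = X.
Since Δν = 0, n_T = 1 throughout.
With p_i = (n_i/n_T)P, K_p = p_R / (p_N).
Setting this equal to 0.784 and taking the physical root (0 < X < 1) gives X = 0.439.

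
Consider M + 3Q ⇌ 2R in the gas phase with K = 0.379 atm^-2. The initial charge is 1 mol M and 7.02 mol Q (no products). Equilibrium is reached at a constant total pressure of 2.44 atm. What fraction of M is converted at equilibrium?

X = 0.691

Let X = conversion of M (basis 1 mol M); extent of reaction ξ = X.
Species balance: n_M = 1 − X; n_Q = 7.02 − 3X; n_R = 2X.
n_T = Σnᵢ = 8.02 − 2X.
y_i = n_i/n_T, p_i = y_i·P. K = p_R^2 / (p_M p_Q^3).
Setting this equal to 0.379 atm^-2 and taking the physical root (0 < X < 1) gives X = 0.691.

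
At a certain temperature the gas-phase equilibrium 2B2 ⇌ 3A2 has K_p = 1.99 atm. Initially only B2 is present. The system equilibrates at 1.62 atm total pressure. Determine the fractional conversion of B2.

Let X = conversion of B2 (basis 1 mol B2); extent of reaction ξ = 0.5X.
Moles: n_B2 = 1 − X; n_A2 = 1.5X.
Summing: n_T = 1 + 0.5X.
With p_i = (n_i/n_T)P, K_p = p_A2^3 / (p_B2^2).
Equating to 1.99 atm and solving on 0 < X < 1: X = 0.490.

X = 0.490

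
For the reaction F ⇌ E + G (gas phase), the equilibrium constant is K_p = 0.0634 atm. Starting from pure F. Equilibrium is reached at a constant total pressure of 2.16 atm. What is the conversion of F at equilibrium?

X = 0.169

Take 1 mol F as basis and let X be its fractional conversion, so ξ = X.
At extent ξ: n_F = 1 − X; n_E = X; n_G = X.
Summing: n_T = 1 + X.
y_i = n_i/n_T, p_i = y_i·P. K_p = p_E p_G / (p_F).
Substituting and setting equal to 0.0634 atm gives a polynomial in X; the root in (0,1) is X = 0.169.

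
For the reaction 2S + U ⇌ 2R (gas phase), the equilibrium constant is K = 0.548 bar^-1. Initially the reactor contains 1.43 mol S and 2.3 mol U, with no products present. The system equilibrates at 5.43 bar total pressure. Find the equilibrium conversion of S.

X = 0.566

Take 1.43 mol S as basis and let X be its fractional conversion, so ξ = 0.715X.
Species balance: n_S = 1.43 − 1.43X; n_U = 2.3 − 0.715X; n_R = 1.43X.
n_T = Σnᵢ = 3.73 − 0.715X.
y_i = n_i/n_T, p_i = y_i·P. K = p_R^2 / (p_S^2 p_U).
Substituting and setting equal to 0.548 bar^-1 gives a polynomial in X; the root in (0,1) is X = 0.566.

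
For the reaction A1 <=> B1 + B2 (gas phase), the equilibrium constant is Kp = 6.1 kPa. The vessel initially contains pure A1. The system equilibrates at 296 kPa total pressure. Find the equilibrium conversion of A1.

X = 0.142

Take 1 mol A1 as basis and let X be its fractional conversion, so ξ = X.
Moles: n_A1 = 1 − X; n_B1 = X; n_B2 = X.
n_T = Σnᵢ = 1 + X.
With p_i = (n_i/n_T)P, Kp = p_B1 p_B2 / (p_A1).
Setting this equal to 6.1 kPa and taking the physical root (0 < X < 1) gives X = 0.142.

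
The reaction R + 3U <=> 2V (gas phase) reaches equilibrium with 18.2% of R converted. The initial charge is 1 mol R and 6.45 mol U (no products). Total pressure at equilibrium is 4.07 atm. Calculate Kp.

Take 1 mol R as basis and let X be its fractional conversion, so ξ = X.
At extent ξ: n_R = 1 − X; n_U = 6.45 − 3X; n_V = 2X.
Summing: n_T = 7.45 − 2X.
At X = 0.182: n_R = 0.818, n_U = 5.9, n_V = 0.364, n_T = 7.09.
p_i = (n_i/n_T)·P. Kp = p_V^2 / (p_R p_U^3) = 0.00239 atm^-2.

Kp = 0.00239 atm^-2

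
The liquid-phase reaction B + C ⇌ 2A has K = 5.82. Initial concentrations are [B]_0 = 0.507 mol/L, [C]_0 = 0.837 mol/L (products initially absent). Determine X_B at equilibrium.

Let X = conversion of B; extent ξ = 0.507·X mol/L.
Concentrations: [B] = 0.507 − 0.507X; [C] = 0.837 − 0.507X; [A] = 1.01X.
K = [A]^2 / ([B] [C]).
This equals 5.82 at X = 0.677 (the root in 0 < X < 1).

X = 0.677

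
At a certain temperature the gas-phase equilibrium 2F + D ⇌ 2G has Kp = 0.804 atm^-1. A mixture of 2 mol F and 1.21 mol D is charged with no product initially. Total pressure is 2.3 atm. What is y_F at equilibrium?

Take 2 mol F as basis and let X be its fractional conversion, so ξ = X.
Species balance: n_F = 2 − 2X; n_D = 1.21 − X; n_G = 2X.
Total moles n_T = 3.21 − X.
y_i = n_i/n_T, p_i = y_i·P. Kp = p_G^2 / (p_F^2 p_D).
Substituting and setting equal to 0.804 atm^-1 gives a polynomial in X; the root in (0,1) is X = 0.420.
Then n_F = 1.16, n_T = 2.79, so y_F = 0.416.

y_F = 0.416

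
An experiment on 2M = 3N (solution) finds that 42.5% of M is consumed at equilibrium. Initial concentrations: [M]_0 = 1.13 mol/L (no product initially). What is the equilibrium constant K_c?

K_c = 0.885 mol/L

Let X = conversion of M.
Concentrations: [M] = 1.13 − 1.13X; [N] = 1.69X.
At X = 0.425: [M] = 0.65, [N] = 0.72.
K_c = [N]^3 / ([M]^2) = 0.885 mol/L.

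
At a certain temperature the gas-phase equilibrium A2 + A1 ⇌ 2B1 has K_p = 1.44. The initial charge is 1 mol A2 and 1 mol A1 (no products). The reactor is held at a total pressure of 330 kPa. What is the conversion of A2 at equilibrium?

Let X = conversion of A2 (basis 1 mol A2); extent of reaction ξ = X.
Moles: n_A2 = 1 − X; n_A1 = 1 − X; n_B1 = 2X.
Since Δν = 0, n_T = 2 throughout.
With p_i = (n_i/n_T)P, K_p = p_B1^2 / (p_A2 p_A1).
Equating to 1.44 and solving on 0 < X < 1: X = 0.375.

X = 0.375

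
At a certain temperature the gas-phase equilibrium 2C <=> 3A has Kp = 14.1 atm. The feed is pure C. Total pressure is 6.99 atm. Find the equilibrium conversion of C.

X = 0.542

Let X = conversion of C (basis 1 mol C); extent of reaction ξ = 0.5X.
Moles: n_C = 1 − X; n_A = 1.5X.
Summing: n_T = 1 + 0.5X.
Mole fractions y_i = n_i/n_T; Kp = p_A^3 / (p_C^2) with p_i = y_i·P.
Equating to 14.1 atm and solving on 0 < X < 1: X = 0.542.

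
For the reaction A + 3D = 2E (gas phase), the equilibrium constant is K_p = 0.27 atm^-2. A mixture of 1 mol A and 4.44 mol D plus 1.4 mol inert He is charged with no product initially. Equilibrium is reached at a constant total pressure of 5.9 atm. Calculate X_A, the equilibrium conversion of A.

X = 0.648

Basis: 1 mol A initially; let X = conversion of A. Extent ξ = X.
Species balance: n_A = 1 − X; n_D = 4.44 − 3X; n_E = 2X; n_I = 1.4 (inert).
n_T = Σnᵢ = 6.84 − 2X.
With p_i = (n_i/n_T)P, K_p = p_E^2 / (p_A p_D^3).
Substituting and setting equal to 0.27 atm^-2 gives a polynomial in X; the root in (0,1) is X = 0.648.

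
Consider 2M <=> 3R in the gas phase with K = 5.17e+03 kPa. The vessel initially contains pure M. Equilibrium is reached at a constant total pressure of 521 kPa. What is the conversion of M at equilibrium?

Basis: 1 mol M initially; let X = conversion of M. Extent ξ = 0.5X.
Mole table: n_M = 1 − X; n_R = 1.5X.
Total moles n_T = 1 + 0.5X.
y_i = n_i/n_T, p_i = y_i·P. K = p_R^3 / (p_M^2).
Substituting and setting equal to 5.17e+03 kPa gives a polynomial in X; the root in (0,1) is X = 0.704.

X = 0.704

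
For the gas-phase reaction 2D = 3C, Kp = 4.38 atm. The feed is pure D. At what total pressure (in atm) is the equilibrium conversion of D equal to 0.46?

P = 4.78 atm

Let X = conversion of D (basis 1 mol D); extent of reaction ξ = 0.5X.
Moles: n_D = 1 − X; n_C = 1.5X.
Summing: n_T = 1 + 0.5X.
Kp = p_C^3 / (p_D^2) with p_i = (n_i/n_T)·P.
At X = 0.46: the mole-fraction product g(X) = Π y_i^ν_i = 0.9159. Since Kp = g(X)·P^{1}, P = (Kp/g)^(1/1) = (4.38/0.9159)^(1/1) = 4.78 atm.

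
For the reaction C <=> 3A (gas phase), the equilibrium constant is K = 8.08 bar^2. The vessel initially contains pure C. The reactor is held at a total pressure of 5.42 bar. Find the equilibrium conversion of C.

X = 0.259

Basis: 1 mol C initially; let X = conversion of C. Extent ξ = X.
At extent ξ: n_C = 1 − X; n_A = 3X.
Total moles n_T = 1 + 2X.
Mole fractions y_i = n_i/n_T; K = p_A^3 / (p_C) with p_i = y_i·P.
Equating to 8.08 bar^2 and solving on 0 < X < 1: X = 0.259.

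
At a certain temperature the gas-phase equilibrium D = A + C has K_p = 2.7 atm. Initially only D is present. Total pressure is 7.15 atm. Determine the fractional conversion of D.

X = 0.524

Basis: 1 mol D initially; let X = conversion of D. Extent ξ = X.
At extent ξ: n_D = 1 − X; n_A = X; n_C = X.
Summing: n_T = 1 + X.
y_i = n_i/n_T, p_i = y_i·P. K_p = p_A p_C / (p_D).
Setting this equal to 2.7 atm and taking the physical root (0 < X < 1) gives X = 0.524.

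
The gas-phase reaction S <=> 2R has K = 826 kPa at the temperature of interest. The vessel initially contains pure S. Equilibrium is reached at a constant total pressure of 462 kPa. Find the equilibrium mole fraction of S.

y_S = 0.286

Basis: 1 mol S initially; let X = conversion of S. Extent ξ = X.
Species balance: n_S = 1 − X; n_R = 2X.
Summing: n_T = 1 + X.
Mole fractions y_i = n_i/n_T; K = p_R^2 / (p_S) with p_i = y_i·P.
Substituting and setting equal to 826 kPa gives a polynomial in X; the root in (0,1) is X = 0.556.
Then n_S = 0.444, n_T = 1.56, so y_S = 0.286.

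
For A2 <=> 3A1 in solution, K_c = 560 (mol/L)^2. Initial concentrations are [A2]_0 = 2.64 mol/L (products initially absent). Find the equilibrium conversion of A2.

Let X = conversion of A2; extent ξ = 2.64·X mol/L.
Concentrations: [A2] = 2.64 − 2.64X; [A1] = 7.92X.
K_c = [A1]^3 / ([A2]).
Solving K_c = 560 for X ∈ (0,1): X = 0.817.

X = 0.817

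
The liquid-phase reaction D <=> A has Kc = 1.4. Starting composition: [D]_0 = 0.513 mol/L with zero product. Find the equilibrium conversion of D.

Let X = conversion of D; extent ξ = 0.513·X mol/L.
Concentrations: [D] = 0.513 − 0.513X; [A] = 0.513X.
Kc = [A] / ([D]).
Solving Kc = 1.4 for X ∈ (0,1): X = 0.583.

X = 0.583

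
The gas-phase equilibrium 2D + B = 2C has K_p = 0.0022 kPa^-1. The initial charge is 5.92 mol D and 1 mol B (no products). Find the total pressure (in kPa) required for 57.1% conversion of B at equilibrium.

Let X = conversion of B (basis 1 mol B); extent of reaction ξ = X.
Moles: n_D = 5.92 − 2X; n_B = 1 − X; n_C = 2X.
n_T = Σnᵢ = 6.92 − X.
K_p = p_C^2 / (p_D^2 p_B) with p_i = (n_i/n_T)·P.
At X = 0.571: the mole-fraction product g(X) = Π y_i^ν_i = 0.8455. Since K_p = g(X)·P^{-1}, P = (g/K_p)^(1/1) = (0.8455/0.0022)^(1/1) = 384 kPa.

P = 384 kPa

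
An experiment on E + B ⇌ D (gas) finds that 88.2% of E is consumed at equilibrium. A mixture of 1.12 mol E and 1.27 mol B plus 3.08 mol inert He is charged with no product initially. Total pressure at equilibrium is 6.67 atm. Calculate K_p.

K_p = 17.8 atm^-1

Let X = conversion of E (basis 1.12 mol E); extent of reaction ξ = 1.12X.
At extent ξ: n_E = 1.12 − 1.12X; n_B = 1.27 − 1.12X; n_D = 1.12X; n_I = 3.08 (inert).
n_T = Σnᵢ = 5.47 − 1.12X.
At X = 0.882: n_E = 0.132, n_B = 0.282, n_D = 0.988, n_T = 4.48.
p_i = (n_i/n_T)·P. K_p = p_D / (p_E p_B) = 17.8 atm^-1.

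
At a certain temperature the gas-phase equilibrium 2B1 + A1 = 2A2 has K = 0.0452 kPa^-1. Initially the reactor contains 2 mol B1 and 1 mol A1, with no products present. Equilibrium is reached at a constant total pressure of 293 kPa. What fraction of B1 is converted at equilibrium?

Let X = conversion of B1 (basis 2 mol B1); extent of reaction ξ = X.
Mole table: n_B1 = 2 − 2X; n_A1 = 1 − X; n_A2 = 2X.
Summing: n_T = 3 − X.
Mole fractions y_i = n_i/n_T; K = p_A2^2 / (p_B1^2 p_A1) with p_i = y_i·P.
Substituting and setting equal to 0.0452 kPa^-1 gives a polynomial in X; the root in (0,1) is X = 0.598.

X = 0.598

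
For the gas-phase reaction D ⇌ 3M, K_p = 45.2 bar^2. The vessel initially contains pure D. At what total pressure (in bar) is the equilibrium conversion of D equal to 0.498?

P = 5.21 bar

Let X = conversion of D (basis 1 mol D); extent of reaction ξ = X.
Species balance: n_D = 1 − X; n_M = 3X.
Total moles n_T = 1 + 2X.
K_p = p_M^3 / (p_D) with p_i = (n_i/n_T)·P.
At X = 0.498: the mole-fraction product g(X) = Π y_i^ν_i = 1.667. Since K_p = g(X)·P^{2}, P = (K_p/g)^(1/2) = (45.2/1.667)^(1/2) = 5.21 bar.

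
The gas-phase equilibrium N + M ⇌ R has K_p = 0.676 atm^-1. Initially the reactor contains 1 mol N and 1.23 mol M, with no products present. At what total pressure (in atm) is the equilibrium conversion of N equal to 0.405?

Let X = conversion of N (basis 1 mol N); extent of reaction ξ = X.
Mole table: n_N = 1 − X; n_M = 1.23 − X; n_R = X.
Total moles n_T = 2.23 − X.
K_p = p_R / (p_N p_M) with p_i = (n_i/n_T)·P.
At X = 0.405: the mole-fraction product g(X) = Π y_i^ν_i = 1.506. Since K_p = g(X)·P^{-1}, P = (g/K_p)^(1/1) = (1.506/0.676)^(1/1) = 2.23 atm.

P = 2.23 atm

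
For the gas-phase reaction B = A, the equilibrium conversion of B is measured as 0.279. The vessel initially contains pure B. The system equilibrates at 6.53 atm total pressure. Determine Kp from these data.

Kp = 0.387

Basis: 1 mol B initially; let X = conversion of B. Extent ξ = X.
Mole table: n_B = 1 − X; n_A = X.
n_T stays at 1 (no change in mole number).
At X = 0.279: n_B = 0.721, n_A = 0.279, n_T = 1.
p_i = (n_i/n_T)·P. Kp = p_A / (p_B) = 0.387.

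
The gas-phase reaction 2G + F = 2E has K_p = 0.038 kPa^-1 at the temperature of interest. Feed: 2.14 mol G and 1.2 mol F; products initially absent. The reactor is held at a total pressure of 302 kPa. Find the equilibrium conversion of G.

X = 0.605

Take 2.14 mol G as basis and let X be its fractional conversion, so ξ = 1.07X.
Moles: n_G = 2.14 − 2.14X; n_F = 1.2 − 1.07X; n_E = 2.14X.
Summing: n_T = 3.34 − 1.07X.
y_i = n_i/n_T, p_i = y_i·P. K_p = p_E^2 / (p_G^2 p_F).
Substituting and setting equal to 0.038 kPa^-1 gives a polynomial in X; the root in (0,1) is X = 0.605.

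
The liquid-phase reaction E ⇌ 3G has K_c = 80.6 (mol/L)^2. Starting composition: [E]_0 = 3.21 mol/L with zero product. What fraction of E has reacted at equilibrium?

Let X = conversion of E; extent ξ = 3.21·X mol/L.
Concentrations: [E] = 3.21 − 3.21X; [G] = 9.63X.
K_c = [G]^3 / ([E]).
Solving K_c = 80.6 for X ∈ (0,1): X = 0.519.

X = 0.519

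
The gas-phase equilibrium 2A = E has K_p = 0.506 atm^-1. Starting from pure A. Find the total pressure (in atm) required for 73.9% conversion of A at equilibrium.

Basis: 1 mol A initially; let X = conversion of A. Extent ξ = 0.5X.
At extent ξ: n_A = 1 − X; n_E = 0.5X.
Summing: n_T = 1 − 0.5X.
K_p = p_E / (p_A^2) with p_i = (n_i/n_T)·P.
At X = 0.739: the mole-fraction product g(X) = Π y_i^ν_i = 3.42. Since K_p = g(X)·P^{-1}, P = (g/K_p)^(1/1) = (3.42/0.506)^(1/1) = 6.76 atm.

P = 6.76 atm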